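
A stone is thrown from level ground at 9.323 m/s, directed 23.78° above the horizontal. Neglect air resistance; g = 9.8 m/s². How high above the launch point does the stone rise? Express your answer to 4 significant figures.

Vertical component of launch velocity: v_y = 9.323 sin 23.78° = 3.7593 m/s.
At the highest point the vertical velocity is zero, so v_y² = 2 g h_max.
h_max = (3.7593)² / (2 × 9.8) = 14.132 / 19.60 = 0.7210 m.

0.7210 m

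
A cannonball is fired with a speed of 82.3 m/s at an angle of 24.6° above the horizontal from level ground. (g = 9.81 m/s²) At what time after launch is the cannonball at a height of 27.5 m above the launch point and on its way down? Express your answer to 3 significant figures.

v_y0 = 82.3 sin 24.6° = 34.26 m/s.
Set y = v_y0 t − ½ g t² = 27.5: 4.905 t² − 34.26 t + 27.5 = 0.
t = [34.26 ± √(1174 − 539.6)] / 9.81 = (34.26 ± 25.19) / 9.81, giving t = 0.925 s or t = 6.06 s.
On the way down corresponds to the larger root: t = 6.06 s.

6.06 s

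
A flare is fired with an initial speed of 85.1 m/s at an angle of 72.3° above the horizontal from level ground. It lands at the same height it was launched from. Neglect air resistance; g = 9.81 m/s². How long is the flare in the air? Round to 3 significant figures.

Vertical component: v_y = 85.1 sin 72.3° = 81.07 m/s.
For a projectile landing at launch height, time of flight is t = 2 v_y / g = 2 × 81.07 / 9.81 = 16.5 s.

16.5 s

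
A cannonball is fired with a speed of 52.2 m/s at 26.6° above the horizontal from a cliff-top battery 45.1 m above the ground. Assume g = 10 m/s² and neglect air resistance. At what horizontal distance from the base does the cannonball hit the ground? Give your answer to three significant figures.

287 m

Components: v_x = 52.2 cos 26.6° = 46.67 m/s, v_y = 52.2 sin 26.6° = 23.37 m/s.
Vertical: 0 = 45.1 + 23.37 t − ½(10) t² ⇒ 5.000 t² − 23.37 t − 45.1 = 0.
t = [23.37 + √(546.2 + 902.0)] / 10.00 = 6.143 s.
Horizontal: R = v_x · t = 46.67 × 6.143 = 287 m.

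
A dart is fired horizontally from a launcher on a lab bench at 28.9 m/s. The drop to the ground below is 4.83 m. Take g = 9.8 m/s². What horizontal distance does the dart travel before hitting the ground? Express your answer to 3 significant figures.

28.7 m

Initial vertical velocity is zero, so the fall time comes from h = ½ g t²: t = √(2 × 4.83 / 9.8) = 0.9928 s.
Horizontal motion is uniform at 28.9 m/s, so x = 28.9 × 0.9928 = 28.7 m.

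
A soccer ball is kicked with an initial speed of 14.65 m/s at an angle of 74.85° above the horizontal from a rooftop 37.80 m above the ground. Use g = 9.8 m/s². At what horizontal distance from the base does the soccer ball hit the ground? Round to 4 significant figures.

Components: v_x = 14.65 cos 74.85° = 3.8287 m/s, v_y = 14.65 sin 74.85° = 14.141 m/s.
Vertical: 0 = 37.80 + 14.141 t − ½(9.8) t² ⇒ 4.900 t² − 14.141 t − 37.80 = 0.
t = [14.141 + √(199.97 + 740.88)] / 9.800 = 4.5729 s.
Horizontal: R = v_x · t = 3.8287 × 4.5729 = 17.51 m.

17.51 m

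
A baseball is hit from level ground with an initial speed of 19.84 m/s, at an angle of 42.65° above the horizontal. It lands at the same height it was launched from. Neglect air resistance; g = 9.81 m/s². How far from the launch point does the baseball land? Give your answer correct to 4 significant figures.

Components: v_x = 19.84 cos 42.65° = 14.592 m/s, v_y = 19.84 sin 42.65° = 13.442 m/s.
Time of flight (same landing height): t = 2 v_y / g = 2 × 13.442 / 9.81 = 2.7405 s.
Range: R = v_x · t = 14.592 × 2.7405 = 39.99 m.

39.99 m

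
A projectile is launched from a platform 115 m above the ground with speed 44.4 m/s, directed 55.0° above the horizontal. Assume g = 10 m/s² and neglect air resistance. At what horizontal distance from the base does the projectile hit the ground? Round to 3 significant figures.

246 m

Components: v_x = 44.4 cos 55.0° = 25.47 m/s, v_y = 44.4 sin 55.0° = 36.37 m/s.
Vertical: 0 = 115 + 36.37 t − ½(10) t² ⇒ 5.000 t² − 36.37 t − 115 = 0.
t = [36.37 + √(1323 + 2300)] / 10.00 = 9.656 s.
Horizontal: R = v_x · t = 25.47 × 9.656 = 246 m.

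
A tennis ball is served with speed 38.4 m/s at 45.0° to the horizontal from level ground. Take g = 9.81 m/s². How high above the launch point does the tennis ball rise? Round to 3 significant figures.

Vertical component of launch velocity: v_y = 38.4 sin 45.0° = 27.15 m/s.
At the highest point the vertical velocity is zero, so v_y² = 2 g h_max.
h_max = (27.15)² / (2 × 9.81) = 737.1 / 19.62 = 37.6 m.

37.6 m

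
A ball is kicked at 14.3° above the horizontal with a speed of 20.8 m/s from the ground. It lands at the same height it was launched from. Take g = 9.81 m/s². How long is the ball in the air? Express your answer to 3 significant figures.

1.05 s

Vertical component: v_y = 20.8 sin 14.3° = 5.138 m/s.
For a projectile landing at launch height, time of flight is t = 2 v_y / g = 2 × 5.138 / 9.81 = 1.05 s.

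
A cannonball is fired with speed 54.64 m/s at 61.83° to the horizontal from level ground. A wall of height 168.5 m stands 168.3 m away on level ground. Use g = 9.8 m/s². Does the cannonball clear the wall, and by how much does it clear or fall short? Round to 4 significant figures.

No — it falls 62.82 m short of clearing the wall.

v_x = 54.64 cos 61.83° = 25.795 m/s; v_y0 = 54.64 sin 61.83° = 48.168 m/s.
Time to reach the wall: t = 168.3 / 25.795 = 6.5245 s.
Height at that point: y = 48.168×6.5245 − 4.900×6.5245² = 105.68 m.
That is 168.5 − 105.68 = 62.82 m below the top of the wall, so the cannonball does not clear it.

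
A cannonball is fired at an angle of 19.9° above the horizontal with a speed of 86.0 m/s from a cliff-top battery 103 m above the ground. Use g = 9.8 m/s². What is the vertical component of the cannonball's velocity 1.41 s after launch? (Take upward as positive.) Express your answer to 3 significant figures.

15.5 m/s

Initial vertical component: v_y0 = 86.0 sin 19.9° = 29.27 m/s.
v_y(t) = v_y0 − g t = 29.27 − 9.8 × 1.41 = 15.5 m/s.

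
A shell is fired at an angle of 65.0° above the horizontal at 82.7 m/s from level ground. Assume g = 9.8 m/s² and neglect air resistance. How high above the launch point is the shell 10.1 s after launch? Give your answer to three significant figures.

v_y0 = 82.7 sin 65.0° = 74.95 m/s.
y(t) = v_y0 t − ½ g t² = 74.95×10.1 − 4.900×10.1² = 257 m.

257 m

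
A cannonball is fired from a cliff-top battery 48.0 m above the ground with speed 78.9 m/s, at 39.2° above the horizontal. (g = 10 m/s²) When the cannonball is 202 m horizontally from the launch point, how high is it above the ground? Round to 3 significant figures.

158 m

v_x = 78.9 cos 39.2° = 61.14 m/s, v_y0 = 78.9 sin 39.2° = 49.87 m/s.
Time to reach x = 202 m: t = x / v_x = 202 / 61.14 = 3.304 s.
y = 48.0 + v_y0 t − ½ g t² = 48.0 + 49.87×3.304 − 5.000×3.304² = 158 m.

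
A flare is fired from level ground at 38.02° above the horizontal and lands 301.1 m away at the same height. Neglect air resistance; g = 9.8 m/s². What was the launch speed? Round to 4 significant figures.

On level ground, R = v₀² sin(2θ) / g, so v₀ = √(R g / sin 2θ).
sin(2 × 38.02°) = 0.9705.
v₀ = √(301.1 × 9.8 / 0.9705) = √3040.5 = 55.14 m/s.

55.14 m/s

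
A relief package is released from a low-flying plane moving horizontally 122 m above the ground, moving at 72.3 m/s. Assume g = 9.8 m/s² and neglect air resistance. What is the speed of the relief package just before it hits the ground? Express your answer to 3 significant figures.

87.3 m/s

Fall time: t = √(2 × 122 / 9.8) = 4.990 s.
At impact: v_x = 72.3 m/s (unchanged), v_y = g t = 9.8 × 4.990 = 48.90 m/s.
Speed = √(v_x² + v_y²) = √(5227 + 2391) = 87.3 m/s.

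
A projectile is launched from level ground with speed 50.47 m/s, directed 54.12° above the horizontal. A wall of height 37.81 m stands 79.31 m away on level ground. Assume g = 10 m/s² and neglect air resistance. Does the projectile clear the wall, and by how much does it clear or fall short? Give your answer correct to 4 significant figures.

v_x = 50.47 cos 54.12° = 29.580 m/s; v_y0 = 50.47 sin 54.12° = 40.893 m/s.
Time to reach the wall: t = 79.31 / 29.580 = 2.6812 s.
Height at that point: y = 40.893×2.6812 − 5.000×2.6812² = 73.698 m.
That is 73.698 − 37.81 = 35.89 m above the top of the wall, so the projectile clears it.

Yes — it clears the wall by 35.89 m.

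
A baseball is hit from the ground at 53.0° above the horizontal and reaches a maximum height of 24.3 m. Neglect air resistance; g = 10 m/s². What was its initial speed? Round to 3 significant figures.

27.6 m/s

At maximum height v_y = 0, so (v₀ sin θ)² = 2 g H.
v₀ sin 53.0° = √(2 × 10 × 24.3) = 22.05 m/s.
v₀ = 22.05 / sin 53.0° = 22.05 / 0.7986 = 27.6 m/s.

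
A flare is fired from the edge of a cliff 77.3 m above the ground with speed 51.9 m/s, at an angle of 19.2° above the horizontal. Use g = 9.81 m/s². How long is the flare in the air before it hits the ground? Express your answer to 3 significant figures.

Vertical component: v_y = 51.9 sin 19.2° = 17.07 m/s.
Taking up as positive with launch at y = 77.3 m, landing at y = 0: 0 = 77.3 + 17.07 t − ½(9.81) t².
Solving 4.905 t² − 17.07 t − 77.3 = 0 gives t = [17.07 + √(17.07² + 4·4.905·77.3)] / 9.810 = 6.07 s.

6.07 s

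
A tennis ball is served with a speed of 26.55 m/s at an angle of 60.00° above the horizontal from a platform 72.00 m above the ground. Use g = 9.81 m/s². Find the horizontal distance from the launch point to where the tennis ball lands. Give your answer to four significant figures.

90.74 m

Components: v_x = 26.55 cos 60.00° = 13.275 m/s, v_y = 26.55 sin 60.00° = 22.993 m/s.
Vertical: 0 = 72.00 + 22.993 t − ½(9.81) t² ⇒ 4.905 t² − 22.993 t − 72.00 = 0.
t = [22.993 + √(528.68 + 1412.6)] / 9.810 = 6.8352 s.
Horizontal: R = v_x · t = 13.275 × 6.8352 = 90.74 m.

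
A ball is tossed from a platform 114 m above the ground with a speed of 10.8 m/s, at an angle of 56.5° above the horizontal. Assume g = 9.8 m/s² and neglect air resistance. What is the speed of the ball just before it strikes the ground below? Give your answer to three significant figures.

48.5 m/s

v_x = 10.8 cos 56.5° = 5.961 m/s is unchanged throughout.
For the vertical component, v_y² = v_y0² + 2 g h = (9.006)² + 2×9.8×114 = 2316, so |v_y| = 48.12 m/s.
Impact speed = √(v_x² + v_y²) = √(35.53 + 2316) = 48.5 m/s.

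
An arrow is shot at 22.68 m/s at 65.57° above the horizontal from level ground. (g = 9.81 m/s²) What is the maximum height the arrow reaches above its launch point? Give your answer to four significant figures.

21.73 m

Vertical component of launch velocity: v_y = 22.68 sin 65.57° = 20.649 m/s.
At the highest point the vertical velocity is zero, so v_y² = 2 g h_max.
h_max = (20.649)² / (2 × 9.81) = 426.38 / 19.62 = 21.73 m.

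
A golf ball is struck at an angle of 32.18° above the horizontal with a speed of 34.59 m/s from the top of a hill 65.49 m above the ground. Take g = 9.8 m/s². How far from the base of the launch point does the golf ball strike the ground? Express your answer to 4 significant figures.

Components: v_x = 34.59 cos 32.18° = 29.276 m/s, v_y = 34.59 sin 32.18° = 18.422 m/s.
Vertical: 0 = 65.49 + 18.422 t − ½(9.8) t² ⇒ 4.900 t² − 18.422 t − 65.49 = 0.
t = [18.422 + √(339.37 + 1283.6)] / 9.800 = 5.9906 s.
Horizontal: R = v_x · t = 29.276 × 5.9906 = 175.4 m.

175.4 m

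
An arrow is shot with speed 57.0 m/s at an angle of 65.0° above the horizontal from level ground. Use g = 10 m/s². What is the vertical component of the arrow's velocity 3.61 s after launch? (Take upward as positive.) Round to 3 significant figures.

15.6 m/s

Initial vertical component: v_y0 = 57.0 sin 65.0° = 51.66 m/s.
v_y(t) = v_y0 − g t = 51.66 − 10 × 3.61 = 15.6 m/s.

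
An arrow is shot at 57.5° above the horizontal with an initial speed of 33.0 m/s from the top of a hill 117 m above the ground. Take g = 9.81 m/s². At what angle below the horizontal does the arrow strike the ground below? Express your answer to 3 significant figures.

72.3°

v_x = 33.0 cos 57.5° = 17.73 m/s.
At impact |v_y| = √(v_y0² + 2 g h) = √(27.83² + 2×9.81×117) = 55.41 m/s.
Angle below horizontal = arctan(|v_y| / v_x) = arctan(55.41 / 17.73) = 72.3°.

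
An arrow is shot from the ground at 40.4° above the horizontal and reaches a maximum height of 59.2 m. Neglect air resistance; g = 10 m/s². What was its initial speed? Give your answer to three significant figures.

53.1 m/s

At maximum height v_y = 0, so (v₀ sin θ)² = 2 g H.
v₀ sin 40.4° = √(2 × 10 × 59.2) = 34.41 m/s.
v₀ = 34.41 / sin 40.4° = 34.41 / 0.6481 = 53.1 m/s.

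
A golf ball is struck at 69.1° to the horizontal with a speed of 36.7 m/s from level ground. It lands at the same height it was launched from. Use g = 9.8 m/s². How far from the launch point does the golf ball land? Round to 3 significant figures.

For level ground, R = v₀² sin(2θ) / g.
sin(2 × 69.1°) = sin 138.2° = 0.6665.
R = (36.7)² × 0.6665 / 9.8 = 91.6 m.

91.6 m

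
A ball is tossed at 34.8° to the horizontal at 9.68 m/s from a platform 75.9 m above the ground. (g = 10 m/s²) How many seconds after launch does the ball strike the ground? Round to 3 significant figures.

Vertical component: v_y = 9.68 sin 34.8° = 5.525 m/s.
Taking up as positive with launch at y = 75.9 m, landing at y = 0: 0 = 75.9 + 5.525 t − ½(10) t².
Solving 5.000 t² − 5.525 t − 75.9 = 0 gives t = [5.525 + √(5.525² + 4·5.000·75.9)] / 10.00 = 4.49 s.

4.49 s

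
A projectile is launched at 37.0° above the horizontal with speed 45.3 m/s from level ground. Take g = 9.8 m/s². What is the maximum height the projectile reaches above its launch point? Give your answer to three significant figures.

Vertical component of launch velocity: v_y = 45.3 sin 37.0° = 27.26 m/s.
At the highest point the vertical velocity is zero, so v_y² = 2 g h_max.
h_max = (27.26)² / (2 × 9.8) = 743.1 / 19.60 = 37.9 m.

37.9 m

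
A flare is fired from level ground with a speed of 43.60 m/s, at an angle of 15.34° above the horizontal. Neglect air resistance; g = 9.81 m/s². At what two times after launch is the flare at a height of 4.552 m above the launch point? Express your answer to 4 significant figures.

v_y0 = 43.60 sin 15.34° = 11.534 m/s.
Set y = v_y0 t − ½ g t² = 4.552: 4.905 t² − 11.534 t + 4.552 = 0.
t = [11.534 ± √(133.03 − 89.310)] / 9.81 = (11.534 ± 6.6121) / 9.81, giving t = 0.5017 s or t = 1.850 s.
So the flare is at 4.552 m at t = 0.5017 s (rising) and t = 1.850 s (falling).

0.5017 s and 1.850 s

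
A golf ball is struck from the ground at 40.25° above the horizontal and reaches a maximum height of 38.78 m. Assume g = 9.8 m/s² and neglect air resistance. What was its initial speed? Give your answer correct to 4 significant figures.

At maximum height v_y = 0, so (v₀ sin θ)² = 2 g H.
v₀ sin 40.25° = √(2 × 9.8 × 38.78) = 27.570 m/s.
v₀ = 27.570 / sin 40.25° = 27.570 / 0.6461 = 42.67 m/s.

42.67 m/s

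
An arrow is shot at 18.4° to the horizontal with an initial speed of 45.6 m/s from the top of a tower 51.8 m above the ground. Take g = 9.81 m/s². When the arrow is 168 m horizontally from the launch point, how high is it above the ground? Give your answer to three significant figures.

33.7 m

v_x = 45.6 cos 18.4° = 43.27 m/s, v_y0 = 45.6 sin 18.4° = 14.39 m/s.
Time to reach x = 168 m: t = x / v_x = 168 / 43.27 = 3.883 s.
y = 51.8 + v_y0 t − ½ g t² = 51.8 + 14.39×3.883 − 4.905×3.883² = 33.7 m.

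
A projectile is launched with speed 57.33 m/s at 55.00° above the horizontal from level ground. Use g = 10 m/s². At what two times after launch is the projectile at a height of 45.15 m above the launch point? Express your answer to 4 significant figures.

v_y0 = 57.33 sin 55.00° = 46.962 m/s.
Set y = v_y0 t − ½ g t² = 45.15: 5.000 t² − 46.962 t + 45.15 = 0.
t = [46.962 ± √(2205.4 − 903.00)] / 10 = (46.962 ± 36.089) / 10, giving t = 1.087 s or t = 8.305 s.
So the projectile is at 45.15 m at t = 1.087 s (rising) and t = 8.305 s (falling).

1.087 s and 8.305 s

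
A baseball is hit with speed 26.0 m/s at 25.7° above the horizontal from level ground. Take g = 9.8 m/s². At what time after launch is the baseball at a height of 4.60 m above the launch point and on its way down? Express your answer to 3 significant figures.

1.77 s

v_y0 = 26.0 sin 25.7° = 11.28 m/s.
Set y = v_y0 t − ½ g t² = 4.60: 4.900 t² − 11.28 t + 4.60 = 0.
t = [11.28 ± √(127.2 − 90.16)] / 9.8 = (11.28 ± 6.086) / 9.8, giving t = 0.530 s or t = 1.77 s.
On the way down corresponds to the larger root: t = 1.77 s.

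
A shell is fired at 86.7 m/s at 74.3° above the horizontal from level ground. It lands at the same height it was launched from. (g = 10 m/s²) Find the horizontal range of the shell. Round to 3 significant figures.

For level ground, R = v₀² sin(2θ) / g.
sin(2 × 74.3°) = sin 148.6° = 0.5210.
R = (86.7)² × 0.5210 / 10 = 392 m.

392 m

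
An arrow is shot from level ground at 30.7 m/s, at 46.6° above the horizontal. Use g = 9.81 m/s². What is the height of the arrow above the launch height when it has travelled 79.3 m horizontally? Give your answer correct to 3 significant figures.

14.5 m

v_x = 30.7 cos 46.6° = 21.09 m/s, v_y0 = 30.7 sin 46.6° = 22.31 m/s.
Time to reach x = 79.3 m: t = x / v_x = 79.3 / 21.09 = 3.760 s.
y = v_y0 t − ½ g t² = 22.31×3.760 − 4.905×3.760² = 14.5 m.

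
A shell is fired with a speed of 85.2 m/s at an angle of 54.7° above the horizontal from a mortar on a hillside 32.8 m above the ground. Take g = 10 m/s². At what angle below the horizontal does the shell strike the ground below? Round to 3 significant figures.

56.4°

v_x = 85.2 cos 54.7° = 49.23 m/s.
At impact |v_y| = √(v_y0² + 2 g h) = √(69.53² + 2×10×32.8) = 74.10 m/s.
Angle below horizontal = arctan(|v_y| / v_x) = arctan(74.10 / 49.23) = 56.4°.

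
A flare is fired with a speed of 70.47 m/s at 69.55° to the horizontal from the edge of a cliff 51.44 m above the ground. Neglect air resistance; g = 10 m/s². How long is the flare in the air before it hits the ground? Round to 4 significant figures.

Vertical component: v_y = 70.47 sin 69.55° = 66.029 m/s.
Taking up as positive with launch at y = 51.44 m, landing at y = 0: 0 = 51.44 + 66.029 t − ½(10) t².
Solving 5.000 t² − 66.029 t − 51.44 = 0 gives t = [66.029 + √(66.029² + 4·5.000·51.44)] / 10.00 = 13.94 s.

13.94 s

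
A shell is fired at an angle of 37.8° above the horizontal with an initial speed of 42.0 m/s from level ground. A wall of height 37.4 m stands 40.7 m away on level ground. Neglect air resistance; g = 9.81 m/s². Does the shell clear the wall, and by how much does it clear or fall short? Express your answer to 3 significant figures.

v_x = 42.0 cos 37.8° = 33.19 m/s; v_y0 = 42.0 sin 37.8° = 25.74 m/s.
Time to reach the wall: t = 40.7 / 33.19 = 1.226 s.
Height at that point: y = 25.74×1.226 − 4.905×1.226² = 24.18 m.
That is 37.4 − 24.18 = 13.2 m below the top of the wall, so the shell does not clear it.

No — it falls 13.2 m short of clearing the wall.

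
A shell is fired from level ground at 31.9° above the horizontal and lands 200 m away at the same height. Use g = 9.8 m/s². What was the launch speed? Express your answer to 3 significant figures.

46.7 m/s

On level ground, R = v₀² sin(2θ) / g, so v₀ = √(R g / sin 2θ).
sin(2 × 31.9°) = 0.8973.
v₀ = √(200 × 9.8 / 0.8973) = √2184 = 46.7 m/s.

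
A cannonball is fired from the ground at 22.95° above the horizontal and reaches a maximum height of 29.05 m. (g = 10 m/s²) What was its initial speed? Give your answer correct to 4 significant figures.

61.82 m/s

At maximum height v_y = 0, so (v₀ sin θ)² = 2 g H.
v₀ sin 22.95° = √(2 × 10 × 29.05) = 24.104 m/s.
v₀ = 24.104 / sin 22.95° = 24.104 / 0.3899 = 61.82 m/s.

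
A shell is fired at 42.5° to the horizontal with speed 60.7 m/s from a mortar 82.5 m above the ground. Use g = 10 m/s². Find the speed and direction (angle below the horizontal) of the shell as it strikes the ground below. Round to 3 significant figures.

v_x = 60.7 cos 42.5° = 44.75 m/s (constant).
|v_y| at impact = √((41.01)² + 2×10×82.5) = 57.72 m/s.
Speed = √(44.75² + 57.72²) = 73.0 m/s; angle = arctan(57.72/44.75) = 52.2° below horizontal.

73.0 m/s at 52.2° below the horizontal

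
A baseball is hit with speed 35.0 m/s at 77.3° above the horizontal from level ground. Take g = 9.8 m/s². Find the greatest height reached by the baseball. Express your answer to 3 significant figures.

Vertical component of launch velocity: v_y = 35.0 sin 77.3° = 34.14 m/s.
At the highest point the vertical velocity is zero, so v_y² = 2 g h_max.
h_max = (34.14)² / (2 × 9.8) = 1166 / 19.60 = 59.5 m.

59.5 m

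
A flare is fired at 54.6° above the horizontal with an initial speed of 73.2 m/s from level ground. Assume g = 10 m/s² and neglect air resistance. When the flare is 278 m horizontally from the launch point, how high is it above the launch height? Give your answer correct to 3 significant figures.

v_x = 73.2 cos 54.6° = 42.40 m/s, v_y0 = 73.2 sin 54.6° = 59.67 m/s.
Time to reach x = 278 m: t = x / v_x = 278 / 42.40 = 6.557 s.
y = v_y0 t − ½ g t² = 59.67×6.557 − 5.000×6.557² = 176 m.

176 m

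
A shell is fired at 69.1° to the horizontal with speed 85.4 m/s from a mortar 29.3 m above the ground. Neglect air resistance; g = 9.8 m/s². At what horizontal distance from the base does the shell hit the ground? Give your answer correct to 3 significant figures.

Components: v_x = 85.4 cos 69.1° = 30.47 m/s, v_y = 85.4 sin 69.1° = 79.78 m/s.
Vertical: 0 = 29.3 + 79.78 t − ½(9.8) t² ⇒ 4.900 t² − 79.78 t − 29.3 = 0.
t = [79.78 + √(6365 + 574.3)] / 9.800 = 16.64 s.
Horizontal: R = v_x · t = 30.47 × 16.64 = 507 m.

507 m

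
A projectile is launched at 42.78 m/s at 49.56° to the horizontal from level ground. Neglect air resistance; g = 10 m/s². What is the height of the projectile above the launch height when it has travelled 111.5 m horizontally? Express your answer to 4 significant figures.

v_x = 42.78 cos 49.56° = 27.749 m/s, v_y0 = 42.78 sin 49.56° = 32.559 m/s.
Time to reach x = 111.5 m: t = x / v_x = 111.5 / 27.749 = 4.0182 s.
y = v_y0 t − ½ g t² = 32.559×4.0182 − 5.000×4.0182² = 50.10 m.

50.10 m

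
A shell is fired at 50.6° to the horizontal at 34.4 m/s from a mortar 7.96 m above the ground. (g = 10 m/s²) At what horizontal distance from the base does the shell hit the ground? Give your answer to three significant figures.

122 m

Components: v_x = 34.4 cos 50.6° = 21.83 m/s, v_y = 34.4 sin 50.6° = 26.58 m/s.
Vertical: 0 = 7.96 + 26.58 t − ½(10) t² ⇒ 5.000 t² − 26.58 t − 7.96 = 0.
t = [26.58 + √(706.5 + 159.2)] / 10.00 = 5.600 s.
Horizontal: R = v_x · t = 21.83 × 5.600 = 122 m.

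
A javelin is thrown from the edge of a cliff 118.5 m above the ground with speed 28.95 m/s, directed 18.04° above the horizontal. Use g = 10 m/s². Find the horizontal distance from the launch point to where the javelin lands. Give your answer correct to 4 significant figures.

160.9 m

Components: v_x = 28.95 cos 18.04° = 27.527 m/s, v_y = 28.95 sin 18.04° = 8.9653 m/s.
Vertical: 0 = 118.5 + 8.9653 t − ½(10) t² ⇒ 5.000 t² − 8.9653 t − 118.5 = 0.
t = [8.9653 + √(80.377 + 2370.0)] / 10.00 = 5.8467 s.
Horizontal: R = v_x · t = 27.527 × 5.8467 = 160.9 m.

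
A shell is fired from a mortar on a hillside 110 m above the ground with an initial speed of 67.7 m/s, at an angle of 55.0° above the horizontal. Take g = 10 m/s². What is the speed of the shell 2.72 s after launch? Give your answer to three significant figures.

v_x = 67.7 cos 55.0° = 38.83 m/s (constant).
v_y(t) = 67.7 sin 55.0° − g t = 55.46 − 10 × 2.72 = 28.26 m/s.
Speed = √(v_x² + v_y²) = √(1508 + 798.6) = 48.0 m/s.

48.0 m/s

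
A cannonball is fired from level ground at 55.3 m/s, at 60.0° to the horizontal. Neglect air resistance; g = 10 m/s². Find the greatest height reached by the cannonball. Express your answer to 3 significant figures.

Vertical component of launch velocity: v_y = 55.3 sin 60.0° = 47.89 m/s.
At the highest point the vertical velocity is zero, so v_y² = 2 g h_max.
h_max = (47.89)² / (2 × 10) = 2293 / 20.00 = 115 m.

115 m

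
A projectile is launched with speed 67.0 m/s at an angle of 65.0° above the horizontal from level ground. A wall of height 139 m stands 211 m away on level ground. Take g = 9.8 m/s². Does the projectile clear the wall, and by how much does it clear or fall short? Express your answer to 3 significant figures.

v_x = 67.0 cos 65.0° = 28.32 m/s; v_y0 = 67.0 sin 65.0° = 60.72 m/s.
Time to reach the wall: t = 211 / 28.32 = 7.451 s.
Height at that point: y = 60.72×7.451 − 4.900×7.451² = 180.4 m.
That is 180.4 − 139 = 41.4 m above the top of the wall, so the projectile clears it.

Yes — it clears the wall by 41.4 m.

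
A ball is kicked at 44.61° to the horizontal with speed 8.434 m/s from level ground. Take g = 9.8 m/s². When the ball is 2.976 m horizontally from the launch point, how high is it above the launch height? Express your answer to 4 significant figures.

v_x = 8.434 cos 44.61° = 6.0042 m/s, v_y0 = 8.434 sin 44.61° = 5.9230 m/s.
Time to reach x = 2.976 m: t = x / v_x = 2.976 / 6.0042 = 0.49565 s.
y = v_y0 t − ½ g t² = 5.9230×0.49565 − 4.900×0.49565² = 1.732 m.

1.732 m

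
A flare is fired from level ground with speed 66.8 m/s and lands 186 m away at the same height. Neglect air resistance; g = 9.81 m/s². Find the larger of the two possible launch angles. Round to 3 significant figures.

77.9°

Level-ground range: R = v₀² sin(2θ)/g ⇒ sin 2θ = R g / v₀² = 186×9.81/66.8² = 0.4089.
2θ = arcsin(0.4089) = 24.14° or 180° − 24.14° = 155.86°.
So θ = 12.1° or θ = 77.9°.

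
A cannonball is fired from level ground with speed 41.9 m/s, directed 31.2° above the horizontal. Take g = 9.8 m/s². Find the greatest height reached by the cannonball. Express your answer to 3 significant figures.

24.0 m

Vertical component of launch velocity: v_y = 41.9 sin 31.2° = 21.71 m/s.
At the highest point the vertical velocity is zero, so v_y² = 2 g h_max.
h_max = (21.71)² / (2 × 9.8) = 471.3 / 19.60 = 24.0 m.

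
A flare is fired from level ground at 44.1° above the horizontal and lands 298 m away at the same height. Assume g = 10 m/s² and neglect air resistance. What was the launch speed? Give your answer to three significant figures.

54.6 m/s

On level ground, R = v₀² sin(2θ) / g, so v₀ = √(R g / sin 2θ).
sin(2 × 44.1°) = 0.9995.
v₀ = √(298 × 10 / 0.9995) = √2981 = 54.6 m/s.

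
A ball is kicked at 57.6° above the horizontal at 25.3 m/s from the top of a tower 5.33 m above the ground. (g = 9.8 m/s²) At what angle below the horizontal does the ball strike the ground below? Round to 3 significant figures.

v_x = 25.3 cos 57.6° = 13.56 m/s.
At impact |v_y| = √(v_y0² + 2 g h) = √(21.36² + 2×9.8×5.33) = 23.68 m/s.
Angle below horizontal = arctan(|v_y| / v_x) = arctan(23.68 / 13.56) = 60.2°.

60.2°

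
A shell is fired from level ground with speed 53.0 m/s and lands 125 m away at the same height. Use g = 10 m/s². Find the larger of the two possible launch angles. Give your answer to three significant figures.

Level-ground range: R = v₀² sin(2θ)/g ⇒ sin 2θ = R g / v₀² = 125×10/53.0² = 0.4450.
2θ = arcsin(0.4450) = 26.42° or 180° − 26.42° = 153.58°.
So θ = 13.2° or θ = 76.8°.

76.8°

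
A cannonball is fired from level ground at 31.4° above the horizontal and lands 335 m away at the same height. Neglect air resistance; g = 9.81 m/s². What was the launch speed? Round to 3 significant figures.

On level ground, R = v₀² sin(2θ) / g, so v₀ = √(R g / sin 2θ).
sin(2 × 31.4°) = 0.8894.
v₀ = √(335 × 9.81 / 0.8894) = √3695 = 60.8 m/s.

60.8 m/s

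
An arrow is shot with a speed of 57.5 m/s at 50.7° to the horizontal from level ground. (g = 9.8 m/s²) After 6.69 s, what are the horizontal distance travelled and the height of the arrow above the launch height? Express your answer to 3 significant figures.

v_x = 57.5 cos 50.7° = 36.42 m/s; v_y0 = 57.5 sin 50.7° = 44.50 m/s.
x = v_x t = 36.42 × 6.69 = 244 m.
y = v_y0 t − ½ g t² = 44.50×6.69 − 4.900×6.69² = 78.4 m.

x = 244 m, y = 78.4 m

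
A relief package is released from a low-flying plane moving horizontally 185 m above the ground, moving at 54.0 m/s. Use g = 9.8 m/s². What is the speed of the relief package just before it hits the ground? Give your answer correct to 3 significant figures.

80.9 m/s

Fall time: t = √(2 × 185 / 9.8) = 6.145 s.
At impact: v_x = 54.0 m/s (unchanged), v_y = g t = 9.8 × 6.145 = 60.22 m/s.
Speed = √(v_x² + v_y²) = √(2916 + 3626) = 80.9 m/s.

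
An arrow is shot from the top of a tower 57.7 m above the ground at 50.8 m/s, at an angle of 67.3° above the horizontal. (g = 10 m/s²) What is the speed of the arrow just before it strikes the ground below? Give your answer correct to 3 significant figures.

v_x = 50.8 cos 67.3° = 19.60 m/s is unchanged throughout.
For the vertical component, v_y² = v_y0² + 2 g h = (46.86)² + 2×10×57.7 = 3350, so |v_y| = 57.88 m/s.
Impact speed = √(v_x² + v_y²) = √(384.2 + 3350) = 61.1 m/s.

61.1 m/s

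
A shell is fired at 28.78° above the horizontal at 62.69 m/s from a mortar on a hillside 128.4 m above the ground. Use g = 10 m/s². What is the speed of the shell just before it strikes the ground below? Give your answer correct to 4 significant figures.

80.61 m/s

v_x = 62.69 cos 28.78° = 54.946 m/s is unchanged throughout.
For the vertical component, v_y² = v_y0² + 2 g h = (30.182)² + 2×10×128.4 = 3479.0, so |v_y| = 58.983 m/s.
Impact speed = √(v_x² + v_y²) = √(3019.1 + 3479.0) = 80.61 m/s.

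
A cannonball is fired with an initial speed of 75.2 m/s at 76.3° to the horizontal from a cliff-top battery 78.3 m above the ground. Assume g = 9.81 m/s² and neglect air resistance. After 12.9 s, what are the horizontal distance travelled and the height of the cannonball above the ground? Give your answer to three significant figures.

v_x = 75.2 cos 76.3° = 17.81 m/s; v_y0 = 75.2 sin 76.3° = 73.06 m/s.
x = v_x t = 17.81 × 12.9 = 230 m.
y = 78.3 + v_y0 t − ½ g t² = 205 m.

x = 230 m, y = 205 m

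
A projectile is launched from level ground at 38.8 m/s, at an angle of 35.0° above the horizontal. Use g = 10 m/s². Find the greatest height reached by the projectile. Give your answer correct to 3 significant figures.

Vertical component of launch velocity: v_y = 38.8 sin 35.0° = 22.25 m/s.
At the highest point the vertical velocity is zero, so v_y² = 2 g h_max.
h_max = (22.25)² / (2 × 10) = 495.1 / 20.00 = 24.8 m.

24.8 m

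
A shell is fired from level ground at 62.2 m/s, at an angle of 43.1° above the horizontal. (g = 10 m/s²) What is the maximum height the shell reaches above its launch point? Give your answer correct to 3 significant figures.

90.3 m

Vertical component of launch velocity: v_y = 62.2 sin 43.1° = 42.50 m/s.
At the highest point the vertical velocity is zero, so v_y² = 2 g h_max.
h_max = (42.50)² / (2 × 10) = 1806 / 20.00 = 90.3 m.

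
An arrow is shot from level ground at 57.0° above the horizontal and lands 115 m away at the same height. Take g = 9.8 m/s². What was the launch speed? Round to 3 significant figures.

35.1 m/s

On level ground, R = v₀² sin(2θ) / g, so v₀ = √(R g / sin 2θ).
sin(2 × 57.0°) = 0.9135.
v₀ = √(115 × 9.8 / 0.9135) = √1234 = 35.1 m/s.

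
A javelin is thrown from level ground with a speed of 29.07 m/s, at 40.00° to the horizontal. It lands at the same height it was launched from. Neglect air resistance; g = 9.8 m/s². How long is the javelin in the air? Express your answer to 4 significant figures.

Vertical component: v_y = 29.07 sin 40.00° = 18.686 m/s.
For a projectile landing at launch height, time of flight is t = 2 v_y / g = 2 × 18.686 / 9.8 = 3.813 s.

3.813 s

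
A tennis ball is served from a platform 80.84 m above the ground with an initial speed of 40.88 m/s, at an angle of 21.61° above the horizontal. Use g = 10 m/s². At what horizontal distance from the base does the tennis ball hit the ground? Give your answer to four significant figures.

Components: v_x = 40.88 cos 21.61° = 38.007 m/s, v_y = 40.88 sin 21.61° = 15.056 m/s.
Vertical: 0 = 80.84 + 15.056 t − ½(10) t² ⇒ 5.000 t² − 15.056 t − 80.84 = 0.
t = [15.056 + √(226.68 + 1616.8)] / 10.00 = 5.7992 s.
Horizontal: R = v_x · t = 38.007 × 5.7992 = 220.4 m.

220.4 m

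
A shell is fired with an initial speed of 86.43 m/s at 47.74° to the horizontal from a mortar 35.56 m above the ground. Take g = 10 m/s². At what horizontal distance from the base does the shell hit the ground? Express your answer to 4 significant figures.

Components: v_x = 86.43 cos 47.74° = 58.124 m/s, v_y = 86.43 sin 47.74° = 63.967 m/s.
Vertical: 0 = 35.56 + 63.967 t − ½(10) t² ⇒ 5.000 t² − 63.967 t − 35.56 = 0.
t = [63.967 + √(4091.8 + 711.20)] / 10.00 = 13.327 s.
Horizontal: R = v_x · t = 58.124 × 13.327 = 774.6 m.

774.6 m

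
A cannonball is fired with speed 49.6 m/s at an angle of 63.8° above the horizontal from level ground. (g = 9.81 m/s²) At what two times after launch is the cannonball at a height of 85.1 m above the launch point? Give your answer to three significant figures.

v_y0 = 49.6 sin 63.8° = 44.50 m/s.
Set y = v_y0 t − ½ g t² = 85.1: 4.905 t² − 44.50 t + 85.1 = 0.
t = [44.50 ± √(1980 − 1670)] / 9.81 = (44.50 ± 17.61) / 9.81, giving t = 2.74 s or t = 6.33 s.
So the cannonball is at 85.1 m at t = 2.74 s (rising) and t = 6.33 s (falling).

2.74 s and 6.33 s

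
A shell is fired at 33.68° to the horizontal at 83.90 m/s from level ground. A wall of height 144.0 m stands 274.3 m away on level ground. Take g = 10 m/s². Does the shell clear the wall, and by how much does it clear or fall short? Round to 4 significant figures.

No — it falls 38.38 m short of clearing the wall.

v_x = 83.90 cos 33.68° = 69.817 m/s; v_y0 = 83.90 sin 33.68° = 46.527 m/s.
Time to reach the wall: t = 274.3 / 69.817 = 3.9288 s.
Height at that point: y = 46.527×3.9288 − 5.000×3.9288² = 105.62 m.
That is 144.0 − 105.62 = 38.38 m below the top of the wall, so the shell does not clear it.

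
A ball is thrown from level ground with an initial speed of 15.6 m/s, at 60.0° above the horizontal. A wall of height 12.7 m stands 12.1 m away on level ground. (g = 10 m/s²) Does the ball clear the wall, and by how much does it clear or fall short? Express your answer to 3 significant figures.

No — it falls 3.77 m short of clearing the wall.

v_x = 15.6 cos 60.0° = 7.800 m/s; v_y0 = 15.6 sin 60.0° = 13.51 m/s.
Time to reach the wall: t = 12.1 / 7.800 = 1.551 s.
Height at that point: y = 13.51×1.551 − 5.000×1.551² = 8.926 m.
That is 12.7 − 8.926 = 3.77 m below the top of the wall, so the ball does not clear it.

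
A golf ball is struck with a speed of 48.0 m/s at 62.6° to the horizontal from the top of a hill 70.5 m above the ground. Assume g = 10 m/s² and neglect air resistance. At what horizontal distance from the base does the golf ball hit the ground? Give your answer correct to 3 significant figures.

Components: v_x = 48.0 cos 62.6° = 22.09 m/s, v_y = 48.0 sin 62.6° = 42.62 m/s.
Vertical: 0 = 70.5 + 42.62 t − ½(10) t² ⇒ 5.000 t² − 42.62 t − 70.5 = 0.
t = [42.62 + √(1816 + 1410)] / 10.00 = 9.942 s.
Horizontal: R = v_x · t = 22.09 × 9.942 = 220 m.

220 m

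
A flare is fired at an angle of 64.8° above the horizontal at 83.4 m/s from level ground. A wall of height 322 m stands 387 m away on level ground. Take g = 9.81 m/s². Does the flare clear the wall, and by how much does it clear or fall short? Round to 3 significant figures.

No — it falls 82.2 m short of clearing the wall.

v_x = 83.4 cos 64.8° = 35.51 m/s; v_y0 = 83.4 sin 64.8° = 75.46 m/s.
Time to reach the wall: t = 387 / 35.51 = 10.90 s.
Height at that point: y = 75.46×10.90 − 4.905×10.90² = 239.8 m.
That is 322 − 239.8 = 82.2 m below the top of the wall, so the flare does not clear it.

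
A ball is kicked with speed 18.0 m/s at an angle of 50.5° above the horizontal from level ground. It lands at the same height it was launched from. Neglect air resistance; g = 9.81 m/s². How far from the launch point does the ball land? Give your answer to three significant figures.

For level ground, R = v₀² sin(2θ) / g.
sin(2 × 50.5°) = sin 101.0° = 0.9816.
R = (18.0)² × 0.9816 / 9.81 = 32.4 m.

32.4 m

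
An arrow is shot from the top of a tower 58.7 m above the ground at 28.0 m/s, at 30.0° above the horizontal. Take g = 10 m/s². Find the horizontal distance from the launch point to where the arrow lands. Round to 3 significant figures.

124 m

Components: v_x = 28.0 cos 30.0° = 24.25 m/s, v_y = 28.0 sin 30.0° = 14.00 m/s.
Vertical: 0 = 58.7 + 14.00 t − ½(10) t² ⇒ 5.000 t² − 14.00 t − 58.7 = 0.
t = [14.00 + √(196.0 + 1174)] / 10.00 = 5.101 s.
Horizontal: R = v_x · t = 24.25 × 5.101 = 124 m.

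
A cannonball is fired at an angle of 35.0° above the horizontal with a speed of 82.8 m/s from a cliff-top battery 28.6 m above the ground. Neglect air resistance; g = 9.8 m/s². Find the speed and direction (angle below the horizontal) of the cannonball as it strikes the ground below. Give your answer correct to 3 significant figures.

v_x = 82.8 cos 35.0° = 67.83 m/s (constant).
|v_y| at impact = √((47.49)² + 2×9.8×28.6) = 53.06 m/s.
Speed = √(67.83² + 53.06²) = 86.1 m/s; angle = arctan(53.06/67.83) = 38.0° below horizontal.

86.1 m/s at 38.0° below the horizontal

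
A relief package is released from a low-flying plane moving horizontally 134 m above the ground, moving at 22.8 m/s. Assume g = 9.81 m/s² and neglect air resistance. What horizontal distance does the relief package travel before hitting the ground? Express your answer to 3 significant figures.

Initial vertical velocity is zero, so the fall time comes from h = ½ g t²: t = √(2 × 134 / 9.81) = 5.227 s.
Horizontal motion is uniform at 22.8 m/s, so x = 22.8 × 5.227 = 119 m.

119 m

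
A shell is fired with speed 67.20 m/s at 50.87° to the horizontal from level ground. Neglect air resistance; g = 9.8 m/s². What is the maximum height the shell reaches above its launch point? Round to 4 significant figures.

Vertical component of launch velocity: v_y = 67.20 sin 50.87° = 52.128 m/s.
At the highest point the vertical velocity is zero, so v_y² = 2 g h_max.
h_max = (52.128)² / (2 × 9.8) = 2717.3 / 19.60 = 138.6 m.

138.6 m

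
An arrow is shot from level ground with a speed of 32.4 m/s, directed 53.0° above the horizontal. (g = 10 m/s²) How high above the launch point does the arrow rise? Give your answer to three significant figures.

Vertical component of launch velocity: v_y = 32.4 sin 53.0° = 25.88 m/s.
At the highest point the vertical velocity is zero, so v_y² = 2 g h_max.
h_max = (25.88)² / (2 × 10) = 669.8 / 20.00 = 33.5 m.

33.5 m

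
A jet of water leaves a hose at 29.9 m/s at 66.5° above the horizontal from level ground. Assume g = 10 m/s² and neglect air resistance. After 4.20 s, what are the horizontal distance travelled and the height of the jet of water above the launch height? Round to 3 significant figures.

v_x = 29.9 cos 66.5° = 11.92 m/s; v_y0 = 29.9 sin 66.5° = 27.42 m/s.
x = v_x t = 11.92 × 4.20 = 50.1 m.
y = v_y0 t − ½ g t² = 27.42×4.20 − 5.000×4.20² = 27.0 m.

x = 50.1 m, y = 27.0 m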